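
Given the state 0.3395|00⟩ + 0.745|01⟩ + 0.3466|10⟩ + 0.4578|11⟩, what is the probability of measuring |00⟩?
0.1153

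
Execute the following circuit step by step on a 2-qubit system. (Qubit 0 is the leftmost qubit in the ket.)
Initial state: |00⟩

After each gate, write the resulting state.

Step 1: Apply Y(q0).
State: i|10⟩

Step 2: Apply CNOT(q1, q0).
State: i|10⟩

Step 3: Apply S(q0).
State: -|10⟩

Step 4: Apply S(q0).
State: -i|10⟩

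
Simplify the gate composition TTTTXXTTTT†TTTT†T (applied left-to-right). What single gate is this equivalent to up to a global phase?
T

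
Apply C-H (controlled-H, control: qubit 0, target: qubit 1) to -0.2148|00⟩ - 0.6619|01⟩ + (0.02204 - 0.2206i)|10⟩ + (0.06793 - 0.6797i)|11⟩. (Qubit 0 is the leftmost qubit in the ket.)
-0.2148|00⟩ - 0.6619|01⟩ + (0.06362 - 0.6366i)|10⟩ + (-0.03245 + 0.3246i)|11⟩

C-H leaves the control-|0⟩ kets |00⟩, |01⟩ unchanged and applies H to qubit 1 on the control-|1⟩ pair (|10⟩, |11⟩).
H = [[1/√2, 1/√2], [1/√2, -1/√2]].
With a = amp(|10⟩) = (0.02204 - 0.2206i) and b = amp(|11⟩) = (0.06793 - 0.6797i):
new amp(|10⟩) = (1/√2)·a + (1/√2)·b = (0.06362 - 0.6366i)
new amp(|11⟩) = (1/√2)·a + (-1/√2)·b = (-0.03245 + 0.3246i)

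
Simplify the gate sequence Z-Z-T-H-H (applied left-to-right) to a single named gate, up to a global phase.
T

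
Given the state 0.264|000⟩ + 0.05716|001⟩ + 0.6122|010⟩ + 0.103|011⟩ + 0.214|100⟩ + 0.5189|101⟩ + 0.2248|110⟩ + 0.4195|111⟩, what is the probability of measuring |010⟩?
0.3748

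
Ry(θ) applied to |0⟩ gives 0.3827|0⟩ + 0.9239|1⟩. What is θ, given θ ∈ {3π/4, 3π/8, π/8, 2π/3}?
3π/4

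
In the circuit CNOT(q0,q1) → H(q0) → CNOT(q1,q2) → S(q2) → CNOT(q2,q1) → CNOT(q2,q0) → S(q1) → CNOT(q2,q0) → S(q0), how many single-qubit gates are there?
4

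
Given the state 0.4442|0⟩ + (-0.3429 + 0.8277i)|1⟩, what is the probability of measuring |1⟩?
0.8027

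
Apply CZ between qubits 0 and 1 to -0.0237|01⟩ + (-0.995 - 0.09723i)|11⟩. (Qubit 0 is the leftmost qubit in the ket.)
-0.0237|01⟩ + (0.995 + 0.09723i)|11⟩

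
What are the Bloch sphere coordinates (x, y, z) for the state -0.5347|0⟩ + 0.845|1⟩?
(-0.9036, 0, -0.4281)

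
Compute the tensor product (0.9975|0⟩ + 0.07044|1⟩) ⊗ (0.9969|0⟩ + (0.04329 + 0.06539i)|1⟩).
0.9944|00⟩ + (0.04318 + 0.06523i)|01⟩ + 0.07022|10⟩ + (0.003049 + 0.004606i)|11⟩

amp(|b₁b₂…⟩) = product of the factor amplitudes for bits b₁, b₂, …; only kets whose every factor amplitude is nonzero survive.
|00⟩: (0.9975)(0.9969) = 0.9944
|01⟩: (0.9975)(0.04329 + 0.06539i) = (0.04318 + 0.06523i)
|10⟩: (0.07044)(0.9969) = 0.07022
|11⟩: (0.07044)(0.04329 + 0.06539i) = (0.003049 + 0.004606i)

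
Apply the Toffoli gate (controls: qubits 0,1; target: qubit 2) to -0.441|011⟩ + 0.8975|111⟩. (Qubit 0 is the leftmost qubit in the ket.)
-0.441|011⟩ + 0.8975|110⟩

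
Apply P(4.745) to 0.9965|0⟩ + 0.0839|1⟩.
0.9965|0⟩ + (0.002736 - 0.08386i)|1⟩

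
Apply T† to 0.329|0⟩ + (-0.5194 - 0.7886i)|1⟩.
0.329|0⟩ + (-0.9249 - 0.1904i)|1⟩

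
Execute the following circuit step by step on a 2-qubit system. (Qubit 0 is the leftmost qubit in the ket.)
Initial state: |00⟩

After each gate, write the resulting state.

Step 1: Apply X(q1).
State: |01⟩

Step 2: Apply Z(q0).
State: |01⟩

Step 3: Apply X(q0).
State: |11⟩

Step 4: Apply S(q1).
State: i|11⟩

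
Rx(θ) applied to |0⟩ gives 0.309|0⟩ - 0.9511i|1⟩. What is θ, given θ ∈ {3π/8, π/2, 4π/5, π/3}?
4π/5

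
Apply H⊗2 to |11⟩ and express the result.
1/2|00⟩ - 1/2|01⟩ - 1/2|10⟩ + 1/2|11⟩

H⊗2 gives amp(|y⟩) = (1/2) Σ_x (−1)^(x·y) amp(|x⟩), where x·y is the number of positions in which both x and y have a 1.
|00⟩: (1)/2 = 1/2
|01⟩: (-1)/2 = -1/2
|10⟩: (-1)/2 = -1/2
|11⟩: (1)/2 = 1/2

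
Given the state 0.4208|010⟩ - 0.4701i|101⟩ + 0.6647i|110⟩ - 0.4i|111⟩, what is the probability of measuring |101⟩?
0.221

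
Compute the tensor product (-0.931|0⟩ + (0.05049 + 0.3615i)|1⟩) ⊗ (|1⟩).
-0.931|01⟩ + (0.05049 + 0.3615i)|11⟩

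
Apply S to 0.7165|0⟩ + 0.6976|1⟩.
0.7165|0⟩ + 0.6976i|1⟩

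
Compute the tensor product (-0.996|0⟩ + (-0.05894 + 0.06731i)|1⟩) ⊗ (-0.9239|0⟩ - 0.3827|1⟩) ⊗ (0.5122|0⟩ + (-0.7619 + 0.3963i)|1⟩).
0.4713|000⟩ + (-0.7011 + 0.3647i)|001⟩ + 0.1952|010⟩ + (-0.2904 + 0.1511i)|011⟩ + (0.02789 - 0.03185i)|100⟩ + (-0.01684 + 0.06896i)|101⟩ + (0.01155 - 0.01319i)|110⟩ + (-0.006977 + 0.02857i)|111⟩

amp(|b₁b₂…⟩) = product of the factor amplitudes for bits b₁, b₂, …; only kets whose every factor amplitude is nonzero survive.
|000⟩: (-0.996)(-0.9239)(0.5122) = 0.4713
|001⟩: (-0.996)(-0.9239)(-0.7619 + 0.3963i) = (-0.7011 + 0.3647i)
|010⟩: (-0.996)(-0.3827)(0.5122) = 0.1952
|011⟩: (-0.996)(-0.3827)(-0.7619 + 0.3963i) = (-0.2904 + 0.1511i)
|100⟩: (-0.05894 + 0.06731i)(-0.9239)(0.5122) = (0.02789 - 0.03185i)
|101⟩: (-0.05894 + 0.06731i)(-0.9239)(-0.7619 + 0.3963i) = (-0.01684 + 0.06896i)
|110⟩: (-0.05894 + 0.06731i)(-0.3827)(0.5122) = (0.01155 - 0.01319i)
|111⟩: (-0.05894 + 0.06731i)(-0.3827)(-0.7619 + 0.3963i) = (-0.006977 + 0.02857i)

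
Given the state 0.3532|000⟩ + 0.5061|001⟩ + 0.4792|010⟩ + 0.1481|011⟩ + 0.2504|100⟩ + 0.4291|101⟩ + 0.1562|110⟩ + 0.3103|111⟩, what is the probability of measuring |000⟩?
0.1248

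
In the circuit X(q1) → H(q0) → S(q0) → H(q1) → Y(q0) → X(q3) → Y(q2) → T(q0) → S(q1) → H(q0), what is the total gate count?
10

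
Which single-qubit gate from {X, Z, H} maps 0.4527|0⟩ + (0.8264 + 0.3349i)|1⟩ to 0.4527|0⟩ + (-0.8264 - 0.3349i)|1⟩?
Z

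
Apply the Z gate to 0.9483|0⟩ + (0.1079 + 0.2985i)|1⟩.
0.9483|0⟩ + (-0.1079 - 0.2985i)|1⟩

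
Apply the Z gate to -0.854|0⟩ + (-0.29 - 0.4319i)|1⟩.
-0.854|0⟩ + (0.29 + 0.4319i)|1⟩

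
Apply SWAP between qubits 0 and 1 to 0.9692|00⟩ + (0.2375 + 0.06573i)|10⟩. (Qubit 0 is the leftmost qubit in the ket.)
0.9692|00⟩ + (0.2375 + 0.06573i)|01⟩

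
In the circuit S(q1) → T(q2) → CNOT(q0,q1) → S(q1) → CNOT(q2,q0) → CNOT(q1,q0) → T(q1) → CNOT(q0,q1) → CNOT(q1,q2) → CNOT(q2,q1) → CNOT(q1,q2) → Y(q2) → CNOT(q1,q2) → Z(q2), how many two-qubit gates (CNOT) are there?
8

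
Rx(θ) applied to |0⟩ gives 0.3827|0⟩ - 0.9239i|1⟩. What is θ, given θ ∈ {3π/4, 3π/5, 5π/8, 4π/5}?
3π/4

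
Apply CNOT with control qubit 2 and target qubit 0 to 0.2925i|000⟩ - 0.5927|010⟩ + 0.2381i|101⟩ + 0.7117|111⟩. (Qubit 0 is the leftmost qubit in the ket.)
0.2925i|000⟩ + 0.2381i|001⟩ - 0.5927|010⟩ + 0.7117|011⟩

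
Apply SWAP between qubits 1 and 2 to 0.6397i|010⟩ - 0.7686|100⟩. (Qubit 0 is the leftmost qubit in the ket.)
0.6397i|001⟩ - 0.7686|100⟩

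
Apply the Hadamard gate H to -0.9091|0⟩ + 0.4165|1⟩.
-0.3483|0⟩ - 0.9373|1⟩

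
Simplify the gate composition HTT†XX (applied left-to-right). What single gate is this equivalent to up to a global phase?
H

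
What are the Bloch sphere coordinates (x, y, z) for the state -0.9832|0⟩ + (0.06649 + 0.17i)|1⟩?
(-0.1307, -0.3343, 0.9334)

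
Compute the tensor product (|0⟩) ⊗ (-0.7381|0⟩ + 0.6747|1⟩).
-0.7381|00⟩ + 0.6747|01⟩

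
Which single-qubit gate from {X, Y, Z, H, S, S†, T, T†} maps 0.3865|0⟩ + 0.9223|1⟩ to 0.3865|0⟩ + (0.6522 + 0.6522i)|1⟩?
T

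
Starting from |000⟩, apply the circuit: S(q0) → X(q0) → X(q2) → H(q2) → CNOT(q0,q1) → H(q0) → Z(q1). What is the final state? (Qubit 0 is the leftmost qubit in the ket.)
-1/2|010⟩ + 1/2|011⟩ + 1/2|110⟩ - 1/2|111⟩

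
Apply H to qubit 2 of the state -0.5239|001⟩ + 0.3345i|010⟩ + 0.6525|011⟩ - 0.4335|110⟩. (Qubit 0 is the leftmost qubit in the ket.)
-0.3705|000⟩ + 0.3705|001⟩ + (0.4614 + 0.2365i)|010⟩ + (-0.4614 + 0.2365i)|011⟩ - 0.3065|110⟩ - 0.3065|111⟩

H on qubit 2 mixes each pair of kets that differ only in qubit 2: amplitudes (a, b) of (|…0…⟩, |…1…⟩) become ((a + b)/√2, (a − b)/√2). Kets absent from the input have amplitude 0.
(|000⟩, |001⟩): (a, b) = (0, -0.5239) → (-0.3705, 0.3705)
(|010⟩, |011⟩): (a, b) = (0.3345i, 0.6525) → ((0.4614 + 0.2365i), (-0.4614 + 0.2365i))
(|110⟩, |111⟩): (a, b) = (-0.4335, 0) → (-0.3065, -0.3065)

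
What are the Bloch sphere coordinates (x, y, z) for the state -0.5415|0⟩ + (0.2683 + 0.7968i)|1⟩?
(-0.2906, -0.8629, -0.4137)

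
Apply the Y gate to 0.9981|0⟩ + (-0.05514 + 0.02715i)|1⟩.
(0.02715 + 0.05514i)|0⟩ + 0.9981i|1⟩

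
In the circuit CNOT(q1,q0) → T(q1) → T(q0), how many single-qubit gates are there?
2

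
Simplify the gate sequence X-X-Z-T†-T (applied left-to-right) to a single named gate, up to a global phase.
Z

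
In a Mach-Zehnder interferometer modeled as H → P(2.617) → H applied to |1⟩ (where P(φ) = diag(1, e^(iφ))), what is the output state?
(0.9328 - 0.2504i)|0⟩ + (0.06724 + 0.2504i)|1⟩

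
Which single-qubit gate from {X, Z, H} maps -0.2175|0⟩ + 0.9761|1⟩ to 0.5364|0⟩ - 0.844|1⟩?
H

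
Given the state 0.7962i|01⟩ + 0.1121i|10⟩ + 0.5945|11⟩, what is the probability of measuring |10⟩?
0.01257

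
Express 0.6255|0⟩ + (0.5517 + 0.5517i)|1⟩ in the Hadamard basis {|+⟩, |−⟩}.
(0.8324 + 0.3901i)|+⟩ + (0.05218 - 0.3901i)|−⟩

With |ψ⟩ = α|0⟩ + β|1⟩, the Hadamard-basis coefficients are ⟨+|ψ⟩ = (α + β)/√2 and ⟨−|ψ⟩ = (α − β)/√2.
Here α = 0.6255, β = (0.5517 + 0.5517i): (α + β)/√2 = (0.8324 + 0.3901i), (α − β)/√2 = (0.05218 - 0.3901i).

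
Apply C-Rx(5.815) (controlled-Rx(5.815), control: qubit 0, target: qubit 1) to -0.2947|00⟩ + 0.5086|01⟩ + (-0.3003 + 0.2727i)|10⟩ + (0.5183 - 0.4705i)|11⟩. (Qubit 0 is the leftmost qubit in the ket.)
-0.2947|00⟩ + 0.5086|01⟩ + (0.183 - 0.3855i)|10⟩ + (-0.4409 + 0.5273i)|11⟩

C-Rx(5.815) leaves the control-|0⟩ kets |00⟩, |01⟩ unchanged and applies Rx(5.815) to qubit 1 on the control-|1⟩ pair (|10⟩, |11⟩).
Rx(5.815) = [[cos(θ/2), −i·sin(θ/2)], [−i·sin(θ/2), cos(θ/2)]]; θ = 5.815, cos(θ/2) ≈ -0.972725, sin(θ/2) ≈ 0.23196.
With a = amp(|10⟩) = (-0.3003 + 0.2727i) and b = amp(|11⟩) = (0.5183 - 0.4705i):
new amp(|10⟩) = (-0.972725)·a + (-0.23196i)·b = (0.183 - 0.3855i)
new amp(|11⟩) = (-0.23196i)·a + (-0.972725)·b = (-0.4409 + 0.5273i)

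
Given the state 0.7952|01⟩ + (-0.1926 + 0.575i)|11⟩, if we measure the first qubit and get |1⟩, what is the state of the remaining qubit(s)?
(-0.3176 + 0.9482i)|1⟩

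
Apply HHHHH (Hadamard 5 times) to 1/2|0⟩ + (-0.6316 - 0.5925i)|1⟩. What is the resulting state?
(-0.09306 - 0.419i)|0⟩ + (0.8002 + 0.419i)|1⟩

H² = I, so H^5 = H: a single Hadamard. With (a, b) = (1/2, (-0.6316 - 0.5925i)), H gives ((a + b)/√2, (a − b)/√2) = ((-0.09306 - 0.419i), (0.8002 + 0.419i)).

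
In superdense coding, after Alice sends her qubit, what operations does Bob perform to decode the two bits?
CNOT (Alice's qubit controls Bob's), then H on Alice's qubit, then measure both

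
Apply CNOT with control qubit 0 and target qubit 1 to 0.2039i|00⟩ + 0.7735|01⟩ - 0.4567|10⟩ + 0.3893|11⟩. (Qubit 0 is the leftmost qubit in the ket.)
0.2039i|00⟩ + 0.7735|01⟩ + 0.3893|10⟩ - 0.4567|11⟩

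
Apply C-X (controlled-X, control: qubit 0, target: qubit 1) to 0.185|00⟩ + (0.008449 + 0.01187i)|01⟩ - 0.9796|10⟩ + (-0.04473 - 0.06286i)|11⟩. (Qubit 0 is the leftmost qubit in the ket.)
0.185|00⟩ + (0.008449 + 0.01187i)|01⟩ + (-0.04473 - 0.06286i)|10⟩ - 0.9796|11⟩

C-X leaves the control-|0⟩ kets |00⟩, |01⟩ unchanged and applies X to qubit 1 on the control-|1⟩ pair (|10⟩, |11⟩).
X = [[0, 1], [1, 0]].
With a = amp(|10⟩) = -0.9796 and b = amp(|11⟩) = (-0.04473 - 0.06286i):
new amp(|10⟩) = (1)·b = (-0.04473 - 0.06286i)
new amp(|11⟩) = (1)·a = -0.9796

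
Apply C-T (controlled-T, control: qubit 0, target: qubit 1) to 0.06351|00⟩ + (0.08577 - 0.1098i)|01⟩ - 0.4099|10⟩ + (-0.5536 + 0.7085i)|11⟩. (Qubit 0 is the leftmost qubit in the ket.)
0.06351|00⟩ + (0.08577 - 0.1098i)|01⟩ - 0.4099|10⟩ + (-0.8924 + 0.1095i)|11⟩

C-T leaves the control-|0⟩ kets |00⟩, |01⟩ unchanged and applies T to qubit 1 on the control-|1⟩ pair (|10⟩, |11⟩).
T = [[1, 0], [0, (1/√2 + (1/√2)i)]].
With a = amp(|10⟩) = -0.4099 and b = amp(|11⟩) = (-0.5536 + 0.7085i):
new amp(|10⟩) = (1)·a = -0.4099
new amp(|11⟩) = (1/√2 + (1/√2)i)·b = (-0.8924 + 0.1095i)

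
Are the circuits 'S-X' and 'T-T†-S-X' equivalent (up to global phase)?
Yes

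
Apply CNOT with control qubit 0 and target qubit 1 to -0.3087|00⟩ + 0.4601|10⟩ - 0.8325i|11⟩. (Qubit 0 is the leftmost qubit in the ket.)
-0.3087|00⟩ - 0.8325i|10⟩ + 0.4601|11⟩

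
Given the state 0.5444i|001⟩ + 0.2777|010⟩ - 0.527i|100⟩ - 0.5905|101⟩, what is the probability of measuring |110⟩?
0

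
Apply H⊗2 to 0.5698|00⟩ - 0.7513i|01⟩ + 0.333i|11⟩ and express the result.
(0.2849 - 0.2092i)|00⟩ + (0.2849 + 0.2092i)|01⟩ + (0.2849 - 0.5422i)|10⟩ + (0.2849 + 0.5422i)|11⟩

H⊗2 gives amp(|y⟩) = (1/2) Σ_x (−1)^(x·y) amp(|x⟩), where x·y is the number of positions in which both x and y have a 1.
|00⟩: (0.5698 - 0.7513i + 0.333i)/2 = (0.2849 - 0.2092i)
|01⟩: (0.5698 + 0.7513i - 0.333i)/2 = (0.2849 + 0.2092i)
|10⟩: (0.5698 - 0.7513i - 0.333i)/2 = (0.2849 - 0.5422i)
|11⟩: (0.5698 + 0.7513i + 0.333i)/2 = (0.2849 + 0.5422i)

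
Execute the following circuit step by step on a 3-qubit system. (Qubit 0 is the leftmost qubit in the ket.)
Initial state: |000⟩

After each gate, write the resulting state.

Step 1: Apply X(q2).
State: |001⟩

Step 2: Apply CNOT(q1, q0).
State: |001⟩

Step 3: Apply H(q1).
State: 1/√2|001⟩ + 1/√2|011⟩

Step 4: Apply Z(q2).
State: -1/√2|001⟩ - 1/√2|011⟩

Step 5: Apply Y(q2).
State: (1/√2)i|000⟩ + (1/√2)i|010⟩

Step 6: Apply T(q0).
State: (1/√2)i|000⟩ + (1/√2)i|010⟩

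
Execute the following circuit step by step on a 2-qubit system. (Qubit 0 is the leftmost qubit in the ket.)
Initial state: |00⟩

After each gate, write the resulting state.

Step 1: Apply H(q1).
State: 1/√2|00⟩ + 1/√2|01⟩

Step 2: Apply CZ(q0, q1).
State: 1/√2|00⟩ + 1/√2|01⟩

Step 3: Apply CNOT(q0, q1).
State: 1/√2|00⟩ + 1/√2|01⟩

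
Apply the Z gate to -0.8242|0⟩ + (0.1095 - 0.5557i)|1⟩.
-0.8242|0⟩ + (-0.1095 + 0.5557i)|1⟩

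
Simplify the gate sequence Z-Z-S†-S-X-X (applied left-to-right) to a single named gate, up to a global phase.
I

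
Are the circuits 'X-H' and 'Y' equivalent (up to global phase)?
No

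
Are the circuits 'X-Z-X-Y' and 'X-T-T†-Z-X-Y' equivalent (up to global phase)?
Yes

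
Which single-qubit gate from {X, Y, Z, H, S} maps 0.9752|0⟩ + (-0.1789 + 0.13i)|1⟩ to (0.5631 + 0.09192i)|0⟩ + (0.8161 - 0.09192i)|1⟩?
H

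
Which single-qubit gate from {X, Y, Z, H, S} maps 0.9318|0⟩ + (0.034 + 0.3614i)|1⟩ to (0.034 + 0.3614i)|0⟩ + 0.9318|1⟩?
X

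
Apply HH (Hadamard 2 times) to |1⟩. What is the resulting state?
|1⟩

H² = I, so an even number of Hadamards cancels: H^2 = I and the state is unchanged.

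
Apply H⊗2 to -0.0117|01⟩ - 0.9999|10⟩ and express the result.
-0.5058|00⟩ - 0.4941|01⟩ + 0.4941|10⟩ + 0.5058|11⟩

H⊗2 gives amp(|y⟩) = (1/2) Σ_x (−1)^(x·y) amp(|x⟩), where x·y is the number of positions in which both x and y have a 1.
|00⟩: (-0.0117 - 0.9999)/2 = -0.5058
|01⟩: (0.0117 - 0.9999)/2 = -0.4941
|10⟩: (-0.0117 + 0.9999)/2 = 0.4941
|11⟩: (0.0117 + 0.9999)/2 = 0.5058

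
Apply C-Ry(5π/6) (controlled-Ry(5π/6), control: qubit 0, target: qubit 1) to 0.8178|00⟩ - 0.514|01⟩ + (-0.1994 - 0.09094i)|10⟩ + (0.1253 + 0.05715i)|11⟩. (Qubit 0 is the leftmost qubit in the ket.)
0.8178|00⟩ - 0.514|01⟩ + (-0.1726 - 0.07874i)|10⟩ + (-0.1602 - 0.07305i)|11⟩

C-Ry(5π/6) leaves the control-|0⟩ kets |00⟩, |01⟩ unchanged and applies Ry(5π/6) to qubit 1 on the control-|1⟩ pair (|10⟩, |11⟩).
Ry(5π/6) = [[cos(θ/2), −sin(θ/2)], [sin(θ/2), cos(θ/2)]]; θ = 5π/6, cos(θ/2) ≈ 0.258819, sin(θ/2) ≈ 0.965926.
With a = amp(|10⟩) = (-0.1994 - 0.09094i) and b = amp(|11⟩) = (0.1253 + 0.05715i):
new amp(|10⟩) = (0.258819)·a + (-0.965926)·b = (-0.1726 - 0.07874i)
new amp(|11⟩) = (0.965926)·a + (0.258819)·b = (-0.1602 - 0.07305i)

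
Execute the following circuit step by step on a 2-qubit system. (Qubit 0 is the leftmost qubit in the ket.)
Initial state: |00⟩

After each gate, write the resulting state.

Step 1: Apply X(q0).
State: |10⟩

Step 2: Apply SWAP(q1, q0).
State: |01⟩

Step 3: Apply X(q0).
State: |11⟩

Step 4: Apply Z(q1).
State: -|11⟩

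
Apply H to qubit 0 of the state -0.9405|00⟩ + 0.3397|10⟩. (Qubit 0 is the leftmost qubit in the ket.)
-0.4248|00⟩ - 0.9052|10⟩

H on qubit 0 mixes each pair of kets that differ only in qubit 0: amplitudes (a, b) of (|…0…⟩, |…1…⟩) become ((a + b)/√2, (a − b)/√2). Kets absent from the input have amplitude 0.
(|00⟩, |10⟩): (a, b) = (-0.9405, 0.3397) → (-0.4248, -0.9052)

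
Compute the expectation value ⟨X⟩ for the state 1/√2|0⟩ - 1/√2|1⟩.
-1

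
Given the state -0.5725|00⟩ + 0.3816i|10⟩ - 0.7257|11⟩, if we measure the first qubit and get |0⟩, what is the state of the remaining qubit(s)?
-|0⟩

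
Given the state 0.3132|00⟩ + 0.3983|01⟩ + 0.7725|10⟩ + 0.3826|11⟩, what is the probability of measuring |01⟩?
0.1586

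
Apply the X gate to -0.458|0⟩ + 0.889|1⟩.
0.889|0⟩ - 0.458|1⟩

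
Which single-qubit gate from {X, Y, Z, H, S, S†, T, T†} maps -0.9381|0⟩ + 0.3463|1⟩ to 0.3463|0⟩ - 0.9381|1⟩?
X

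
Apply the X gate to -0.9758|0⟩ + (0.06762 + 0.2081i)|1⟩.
(0.06762 + 0.2081i)|0⟩ - 0.9758|1⟩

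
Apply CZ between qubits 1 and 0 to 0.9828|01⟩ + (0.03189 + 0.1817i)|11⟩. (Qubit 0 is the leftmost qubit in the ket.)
0.9828|01⟩ + (-0.03189 - 0.1817i)|11⟩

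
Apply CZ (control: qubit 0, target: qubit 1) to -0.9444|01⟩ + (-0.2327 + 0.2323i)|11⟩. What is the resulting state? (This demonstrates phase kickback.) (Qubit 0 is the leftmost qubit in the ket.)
-0.9444|01⟩ + (0.2327 - 0.2323i)|11⟩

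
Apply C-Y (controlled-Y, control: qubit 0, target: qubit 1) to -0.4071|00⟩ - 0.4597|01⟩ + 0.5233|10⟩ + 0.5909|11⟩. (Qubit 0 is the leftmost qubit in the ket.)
-0.4071|00⟩ - 0.4597|01⟩ - 0.5909i|10⟩ + 0.5233i|11⟩

C-Y leaves the control-|0⟩ kets |00⟩, |01⟩ unchanged and applies Y to qubit 1 on the control-|1⟩ pair (|10⟩, |11⟩).
Y = [[0, -i], [i, 0]].
With a = amp(|10⟩) = 0.5233 and b = amp(|11⟩) = 0.5909:
new amp(|10⟩) = (-i)·b = -0.5909i
new amp(|11⟩) = (i)·a = 0.5233i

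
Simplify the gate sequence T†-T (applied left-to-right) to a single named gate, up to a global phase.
I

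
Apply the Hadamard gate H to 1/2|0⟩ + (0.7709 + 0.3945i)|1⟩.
(0.8987 + 0.279i)|0⟩ + (-0.1916 - 0.279i)|1⟩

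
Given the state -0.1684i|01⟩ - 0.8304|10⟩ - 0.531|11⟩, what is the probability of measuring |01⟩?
0.02836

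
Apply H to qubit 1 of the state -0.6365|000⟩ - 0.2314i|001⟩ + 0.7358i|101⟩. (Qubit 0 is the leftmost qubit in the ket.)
-0.4501|000⟩ - 0.1636i|001⟩ - 0.4501|010⟩ - 0.1636i|011⟩ + 0.5203i|101⟩ + 0.5203i|111⟩

H on qubit 1 mixes each pair of kets that differ only in qubit 1: amplitudes (a, b) of (|…0…⟩, |…1…⟩) become ((a + b)/√2, (a − b)/√2). Kets absent from the input have amplitude 0.
(|000⟩, |010⟩): (a, b) = (-0.6365, 0) → (-0.4501, -0.4501)
(|001⟩, |011⟩): (a, b) = (-0.2314i, 0) → (-0.1636i, -0.1636i)
(|101⟩, |111⟩): (a, b) = (0.7358i, 0) → (0.5203i, 0.5203i)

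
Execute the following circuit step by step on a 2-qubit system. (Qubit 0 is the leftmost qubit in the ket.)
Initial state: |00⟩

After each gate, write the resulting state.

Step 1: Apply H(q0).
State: 1/√2|00⟩ + 1/√2|10⟩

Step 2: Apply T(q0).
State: 1/√2|00⟩ + (1/2 + (1/2)i)|10⟩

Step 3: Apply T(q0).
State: 1/√2|00⟩ + (1/√2)i|10⟩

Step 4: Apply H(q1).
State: 1/2|00⟩ + 1/2|01⟩ + (1/2)i|10⟩ + (1/2)i|11⟩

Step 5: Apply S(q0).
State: 1/2|00⟩ + 1/2|01⟩ - 1/2|10⟩ - 1/2|11⟩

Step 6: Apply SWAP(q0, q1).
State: 1/2|00⟩ - 1/2|01⟩ + 1/2|10⟩ - 1/2|11⟩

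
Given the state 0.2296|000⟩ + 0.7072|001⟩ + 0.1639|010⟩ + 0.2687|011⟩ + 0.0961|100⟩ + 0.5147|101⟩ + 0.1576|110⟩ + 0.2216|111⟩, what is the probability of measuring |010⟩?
0.02686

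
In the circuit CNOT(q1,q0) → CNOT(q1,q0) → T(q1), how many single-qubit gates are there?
1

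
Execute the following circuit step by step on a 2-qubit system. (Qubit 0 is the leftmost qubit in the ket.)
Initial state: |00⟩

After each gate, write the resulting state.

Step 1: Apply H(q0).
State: 1/√2|00⟩ + 1/√2|10⟩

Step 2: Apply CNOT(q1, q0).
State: 1/√2|00⟩ + 1/√2|10⟩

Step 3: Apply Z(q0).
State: 1/√2|00⟩ - 1/√2|10⟩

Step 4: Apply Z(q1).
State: 1/√2|00⟩ - 1/√2|10⟩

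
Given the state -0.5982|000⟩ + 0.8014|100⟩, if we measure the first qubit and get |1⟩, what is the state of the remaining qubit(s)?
|00⟩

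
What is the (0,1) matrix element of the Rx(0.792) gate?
-0.3857i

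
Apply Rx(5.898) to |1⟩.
-0.1914i|0⟩ - 0.9815|1⟩

Rx(5.898) = [[cos(θ/2), −i·sin(θ/2)], [−i·sin(θ/2), cos(θ/2)]]; θ = 5.898, cos(θ/2) ≈ -0.981511, sin(θ/2) ≈ 0.191404.
With a = amp(|0⟩) = 0 and b = amp(|1⟩) = 1:
new amp(|0⟩) = (-0.981511)·a + (-0.191404i)·b = -0.1914i
new amp(|1⟩) = (-0.191404i)·a + (-0.981511)·b = -0.9815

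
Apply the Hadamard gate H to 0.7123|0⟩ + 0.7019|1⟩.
|0⟩ + 0.007354|1⟩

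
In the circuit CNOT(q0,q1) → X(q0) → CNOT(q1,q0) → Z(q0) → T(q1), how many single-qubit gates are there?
3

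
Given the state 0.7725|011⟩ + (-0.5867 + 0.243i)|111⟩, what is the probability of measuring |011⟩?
0.5968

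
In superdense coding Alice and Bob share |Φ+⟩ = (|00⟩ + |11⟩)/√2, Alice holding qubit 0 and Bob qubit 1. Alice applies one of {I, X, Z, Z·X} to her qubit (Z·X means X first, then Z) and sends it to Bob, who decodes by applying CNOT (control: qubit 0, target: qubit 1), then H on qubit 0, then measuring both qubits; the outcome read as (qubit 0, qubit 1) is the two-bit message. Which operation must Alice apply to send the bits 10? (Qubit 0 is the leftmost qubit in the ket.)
Z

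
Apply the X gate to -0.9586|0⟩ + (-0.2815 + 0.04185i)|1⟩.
(-0.2815 + 0.04185i)|0⟩ - 0.9586|1⟩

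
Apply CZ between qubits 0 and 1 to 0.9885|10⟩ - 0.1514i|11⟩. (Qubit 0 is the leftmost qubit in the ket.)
0.9885|10⟩ + 0.1514i|11⟩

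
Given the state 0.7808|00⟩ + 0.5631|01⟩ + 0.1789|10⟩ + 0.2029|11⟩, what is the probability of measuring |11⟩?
0.04117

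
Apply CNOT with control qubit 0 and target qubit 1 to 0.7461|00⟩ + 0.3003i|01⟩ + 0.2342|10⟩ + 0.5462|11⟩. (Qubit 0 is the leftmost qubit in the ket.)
0.7461|00⟩ + 0.3003i|01⟩ + 0.5462|10⟩ + 0.2342|11⟩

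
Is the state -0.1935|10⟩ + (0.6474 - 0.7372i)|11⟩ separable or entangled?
Separable

Writing the state as a|00⟩ + b|01⟩ + c|10⟩ + d|11⟩, it is a product state iff ad − bc = 0.
Here (a, b, c, d) = (0, 0, -0.1935, (0.6474 - 0.7372i)): ad − bc = (0)(0.6474 - 0.7372i) − (0)(-0.1935) = 0, so the state is separable.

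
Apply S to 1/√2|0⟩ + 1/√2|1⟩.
1/√2|0⟩ + (1/√2)i|1⟩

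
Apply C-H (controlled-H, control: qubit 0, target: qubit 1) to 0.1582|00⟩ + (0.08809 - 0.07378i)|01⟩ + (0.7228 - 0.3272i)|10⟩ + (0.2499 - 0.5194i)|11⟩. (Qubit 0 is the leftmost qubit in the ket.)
0.1582|00⟩ + (0.08809 - 0.07378i)|01⟩ + (0.6878 - 0.5986i)|10⟩ + (0.3344 + 0.1359i)|11⟩

C-H leaves the control-|0⟩ kets |00⟩, |01⟩ unchanged and applies H to qubit 1 on the control-|1⟩ pair (|10⟩, |11⟩).
H = [[1/√2, 1/√2], [1/√2, -1/√2]].
With a = amp(|10⟩) = (0.7228 - 0.3272i) and b = amp(|11⟩) = (0.2499 - 0.5194i):
new amp(|10⟩) = (1/√2)·a + (1/√2)·b = (0.6878 - 0.5986i)
new amp(|11⟩) = (1/√2)·a + (-1/√2)·b = (0.3344 + 0.1359i)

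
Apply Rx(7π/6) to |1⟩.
-0.9659i|0⟩ - 0.2588|1⟩

Rx(7π/6) = [[cos(θ/2), −i·sin(θ/2)], [−i·sin(θ/2), cos(θ/2)]]; θ = 7π/6, cos(θ/2) ≈ -0.258819, sin(θ/2) ≈ 0.965926.
With a = amp(|0⟩) = 0 and b = amp(|1⟩) = 1:
new amp(|0⟩) = (-0.258819)·a + (-0.965926i)·b = -0.9659i
new amp(|1⟩) = (-0.965926i)·a + (-0.258819)·b = -0.2588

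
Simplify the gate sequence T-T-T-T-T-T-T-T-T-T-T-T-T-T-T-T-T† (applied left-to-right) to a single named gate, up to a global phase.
T†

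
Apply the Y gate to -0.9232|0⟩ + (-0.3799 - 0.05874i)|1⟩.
(-0.05874 + 0.3799i)|0⟩ - 0.9232i|1⟩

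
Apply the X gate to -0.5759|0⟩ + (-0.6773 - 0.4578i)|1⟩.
(-0.6773 - 0.4578i)|0⟩ - 0.5759|1⟩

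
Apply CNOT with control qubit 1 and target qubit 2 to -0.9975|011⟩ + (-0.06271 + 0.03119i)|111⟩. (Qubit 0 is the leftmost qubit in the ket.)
-0.9975|010⟩ + (-0.06271 + 0.03119i)|110⟩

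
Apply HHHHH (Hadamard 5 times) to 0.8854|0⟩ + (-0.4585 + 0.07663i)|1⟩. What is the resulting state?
(0.3019 + 0.05419i)|0⟩ + (0.9503 - 0.05419i)|1⟩

H² = I, so H^5 = H: a single Hadamard. With (a, b) = (0.8854, (-0.4585 + 0.07663i)), H gives ((a + b)/√2, (a − b)/√2) = ((0.3019 + 0.05419i), (0.9503 - 0.05419i)).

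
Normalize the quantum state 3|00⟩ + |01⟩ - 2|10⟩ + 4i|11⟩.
0.5477|00⟩ + 0.1826|01⟩ - 0.3651|10⟩ + 0.7303i|11⟩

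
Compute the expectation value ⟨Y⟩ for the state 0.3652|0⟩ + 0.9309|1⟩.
0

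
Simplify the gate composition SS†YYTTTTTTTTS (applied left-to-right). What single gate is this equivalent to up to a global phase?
S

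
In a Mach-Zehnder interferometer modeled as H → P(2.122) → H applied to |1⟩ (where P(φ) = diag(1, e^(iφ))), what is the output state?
(0.7619 - 0.4259i)|0⟩ + (0.2381 + 0.4259i)|1⟩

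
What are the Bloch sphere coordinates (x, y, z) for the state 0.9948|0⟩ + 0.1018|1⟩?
(0.2025, 0, 0.9793)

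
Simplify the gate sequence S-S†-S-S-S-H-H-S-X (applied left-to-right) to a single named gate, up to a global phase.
X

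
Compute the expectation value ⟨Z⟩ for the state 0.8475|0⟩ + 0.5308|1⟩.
0.4365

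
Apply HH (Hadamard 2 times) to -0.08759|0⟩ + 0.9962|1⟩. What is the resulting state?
-0.08759|0⟩ + 0.9962|1⟩

H² = I, so an even number of Hadamards cancels: H^2 = I and the state is unchanged.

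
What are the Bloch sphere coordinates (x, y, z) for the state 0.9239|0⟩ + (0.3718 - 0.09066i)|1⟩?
(0.687, -0.1675, 0.7071)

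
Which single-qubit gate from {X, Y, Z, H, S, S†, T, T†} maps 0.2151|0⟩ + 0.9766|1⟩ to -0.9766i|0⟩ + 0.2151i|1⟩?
Y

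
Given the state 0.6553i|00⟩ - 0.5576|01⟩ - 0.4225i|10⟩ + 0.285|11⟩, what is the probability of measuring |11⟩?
0.08123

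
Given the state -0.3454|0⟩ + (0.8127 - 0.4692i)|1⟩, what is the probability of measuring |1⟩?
0.8806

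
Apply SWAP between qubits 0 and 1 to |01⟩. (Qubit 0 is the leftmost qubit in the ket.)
|10⟩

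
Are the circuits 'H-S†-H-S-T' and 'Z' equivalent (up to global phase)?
No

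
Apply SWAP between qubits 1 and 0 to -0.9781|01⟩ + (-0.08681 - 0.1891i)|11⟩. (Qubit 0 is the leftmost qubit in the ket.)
-0.9781|10⟩ + (-0.08681 - 0.1891i)|11⟩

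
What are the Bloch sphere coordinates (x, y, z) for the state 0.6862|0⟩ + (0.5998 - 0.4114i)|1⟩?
(0.8232, -0.5646, -0.05814)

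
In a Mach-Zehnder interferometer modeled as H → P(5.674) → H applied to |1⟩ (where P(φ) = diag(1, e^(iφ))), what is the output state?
(0.08994 + 0.2861i)|0⟩ + (0.9101 - 0.2861i)|1⟩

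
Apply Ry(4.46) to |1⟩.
-0.7905|0⟩ - 0.6125|1⟩

Ry(4.46) = [[cos(θ/2), −sin(θ/2)], [sin(θ/2), cos(θ/2)]]; θ = 4.46, cos(θ/2) ≈ -0.612488, sin(θ/2) ≈ 0.79048.
With a = amp(|0⟩) = 0 and b = amp(|1⟩) = 1:
new amp(|0⟩) = (-0.612488)·a + (-0.79048)·b = -0.7905
new amp(|1⟩) = (0.79048)·a + (-0.612488)·b = -0.6125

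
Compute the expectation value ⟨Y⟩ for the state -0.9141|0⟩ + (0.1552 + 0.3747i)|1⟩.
-0.685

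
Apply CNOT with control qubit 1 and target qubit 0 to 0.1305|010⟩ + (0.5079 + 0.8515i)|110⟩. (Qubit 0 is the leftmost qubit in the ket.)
(0.5079 + 0.8515i)|010⟩ + 0.1305|110⟩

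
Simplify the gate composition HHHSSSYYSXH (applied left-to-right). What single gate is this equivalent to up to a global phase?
Z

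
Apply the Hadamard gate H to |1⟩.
1/√2|0⟩ - 1/√2|1⟩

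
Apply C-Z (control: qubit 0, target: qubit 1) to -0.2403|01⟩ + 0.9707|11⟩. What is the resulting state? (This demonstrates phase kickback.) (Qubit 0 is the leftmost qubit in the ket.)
-0.2403|01⟩ - 0.9707|11⟩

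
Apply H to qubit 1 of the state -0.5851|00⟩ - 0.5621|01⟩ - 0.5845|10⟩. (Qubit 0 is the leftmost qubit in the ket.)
-0.8112|00⟩ - 0.01626|01⟩ - 0.4133|10⟩ - 0.4133|11⟩

H on qubit 1 mixes each pair of kets that differ only in qubit 1: amplitudes (a, b) of (|…0…⟩, |…1…⟩) become ((a + b)/√2, (a − b)/√2). Kets absent from the input have amplitude 0.
(|00⟩, |01⟩): (a, b) = (-0.5851, -0.5621) → (-0.8112, -0.01626)
(|10⟩, |11⟩): (a, b) = (-0.5845, 0) → (-0.4133, -0.4133)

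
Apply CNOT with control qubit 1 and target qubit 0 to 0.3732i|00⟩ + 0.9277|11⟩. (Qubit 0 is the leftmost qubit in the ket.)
0.3732i|00⟩ + 0.9277|01⟩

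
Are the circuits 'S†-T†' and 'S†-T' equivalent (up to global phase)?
No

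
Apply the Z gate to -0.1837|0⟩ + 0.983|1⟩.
-0.1837|0⟩ - 0.983|1⟩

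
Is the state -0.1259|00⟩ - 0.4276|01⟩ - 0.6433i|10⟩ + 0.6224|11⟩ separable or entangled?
Entangled

Writing the state as a|00⟩ + b|01⟩ + c|10⟩ + d|11⟩, it is a product state iff ad − bc = 0.
Here (a, b, c, d) = (-0.1259, -0.4276, -0.6433i, 0.6224): ad − bc = (-0.1259)(0.6224) − (-0.4276)(-0.6433i) = (-0.07836 - 0.2751i) ≠ 0, so the state is entangled.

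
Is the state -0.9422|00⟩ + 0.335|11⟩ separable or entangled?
Entangled

Writing the state as a|00⟩ + b|01⟩ + c|10⟩ + d|11⟩, it is a product state iff ad − bc = 0.
Here (a, b, c, d) = (-0.9422, 0, 0, 0.335): ad − bc = (-0.9422)(0.335) − (0)(0) = -0.3156 ≠ 0, so the state is entangled.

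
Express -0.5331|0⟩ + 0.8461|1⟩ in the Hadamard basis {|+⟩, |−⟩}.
0.2213|+⟩ - 0.9752|−⟩

With |ψ⟩ = α|0⟩ + β|1⟩, the Hadamard-basis coefficients are ⟨+|ψ⟩ = (α + β)/√2 and ⟨−|ψ⟩ = (α − β)/√2.
Here α = -0.5331, β = 0.8461: (α + β)/√2 = 0.2213, (α − β)/√2 = -0.9752.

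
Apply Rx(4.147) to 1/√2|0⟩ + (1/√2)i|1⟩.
0.2789|0⟩ - 0.9603i|1⟩

Rx(4.147) = [[cos(θ/2), −i·sin(θ/2)], [−i·sin(θ/2), cos(θ/2)]]; θ = 4.147, cos(θ/2) ≈ -0.481796, sin(θ/2) ≈ 0.876283.
With a = amp(|0⟩) = 1/√2 and b = amp(|1⟩) = (1/√2)i:
new amp(|0⟩) = (-0.481796)·a + (-0.876283i)·b = 0.2789
new amp(|1⟩) = (-0.876283i)·a + (-0.481796)·b = -0.9603i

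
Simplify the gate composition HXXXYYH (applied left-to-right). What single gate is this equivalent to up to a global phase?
Z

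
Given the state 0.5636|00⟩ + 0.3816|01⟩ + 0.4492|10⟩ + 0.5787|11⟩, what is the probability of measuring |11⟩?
0.3349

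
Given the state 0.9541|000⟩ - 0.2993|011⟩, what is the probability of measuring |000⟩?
0.9103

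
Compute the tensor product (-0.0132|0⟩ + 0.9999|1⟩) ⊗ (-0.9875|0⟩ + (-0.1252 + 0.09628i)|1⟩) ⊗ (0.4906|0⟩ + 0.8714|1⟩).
0.006395|000⟩ + 0.01136|001⟩ + (0.0008108 - 0.0006235i)|010⟩ + (0.00144 - 0.001107i)|011⟩ - 0.4844|100⟩ - 0.8604|101⟩ + (-0.06142 + 0.04723i)|110⟩ + (-0.1091 + 0.08389i)|111⟩

amp(|b₁b₂…⟩) = product of the factor amplitudes for bits b₁, b₂, …; only kets whose every factor amplitude is nonzero survive.
|000⟩: (-0.0132)(-0.9875)(0.4906) = 0.006395
|001⟩: (-0.0132)(-0.9875)(0.8714) = 0.01136
|010⟩: (-0.0132)(-0.1252 + 0.09628i)(0.4906) = (0.0008108 - 0.0006235i)
|011⟩: (-0.0132)(-0.1252 + 0.09628i)(0.8714) = (0.00144 - 0.001107i)
|100⟩: (0.9999)(-0.9875)(0.4906) = -0.4844
|101⟩: (0.9999)(-0.9875)(0.8714) = -0.8604
|110⟩: (0.9999)(-0.1252 + 0.09628i)(0.4906) = (-0.06142 + 0.04723i)
|111⟩: (0.9999)(-0.1252 + 0.09628i)(0.8714) = (-0.1091 + 0.08389i)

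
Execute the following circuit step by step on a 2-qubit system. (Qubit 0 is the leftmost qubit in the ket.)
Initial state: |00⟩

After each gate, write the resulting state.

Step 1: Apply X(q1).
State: |01⟩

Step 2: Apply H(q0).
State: 1/√2|01⟩ + 1/√2|11⟩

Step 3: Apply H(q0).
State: |01⟩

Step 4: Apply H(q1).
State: 1/√2|00⟩ - 1/√2|01⟩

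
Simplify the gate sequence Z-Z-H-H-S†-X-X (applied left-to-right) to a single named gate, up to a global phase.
S†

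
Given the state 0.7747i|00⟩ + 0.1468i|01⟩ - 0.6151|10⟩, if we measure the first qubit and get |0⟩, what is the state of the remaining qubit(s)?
0.9825i|0⟩ + 0.1862i|1⟩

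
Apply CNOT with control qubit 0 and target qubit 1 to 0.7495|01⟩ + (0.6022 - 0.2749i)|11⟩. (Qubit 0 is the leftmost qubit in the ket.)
0.7495|01⟩ + (0.6022 - 0.2749i)|10⟩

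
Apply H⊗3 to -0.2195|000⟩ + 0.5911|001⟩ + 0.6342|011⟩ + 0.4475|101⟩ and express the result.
0.5138|000⟩ - 0.669|001⟩ + 0.06537|010⟩ - 0.2206|011⟩ + 0.1974|100⟩ - 0.3526|101⟩ - 0.2511|110⟩ + 0.09585|111⟩

H⊗3 gives amp(|y⟩) = (1/2√2) Σ_x (−1)^(x·y) amp(|x⟩), where x·y is the number of positions in which both x and y have a 1.
|000⟩: (-0.2195 + 0.5911 + 0.6342 + 0.4475)/(2√2) = 0.5138
|001⟩: (-0.2195 - 0.5911 - 0.6342 - 0.4475)/(2√2) = -0.669
|010⟩: (-0.2195 + 0.5911 - 0.6342 + 0.4475)/(2√2) = 0.06537
|011⟩: (-0.2195 - 0.5911 + 0.6342 - 0.4475)/(2√2) = -0.2206
|100⟩: (-0.2195 + 0.5911 + 0.6342 - 0.4475)/(2√2) = 0.1974
|101⟩: (-0.2195 - 0.5911 - 0.6342 + 0.4475)/(2√2) = -0.3526
|110⟩: (-0.2195 + 0.5911 - 0.6342 - 0.4475)/(2√2) = -0.2511
|111⟩: (-0.2195 - 0.5911 + 0.6342 + 0.4475)/(2√2) = 0.09585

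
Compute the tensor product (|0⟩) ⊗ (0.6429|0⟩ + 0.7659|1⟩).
0.6429|00⟩ + 0.7659|01⟩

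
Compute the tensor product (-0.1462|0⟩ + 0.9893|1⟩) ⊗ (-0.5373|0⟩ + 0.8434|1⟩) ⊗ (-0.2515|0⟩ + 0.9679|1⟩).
-0.01976|000⟩ + 0.07603|001⟩ + 0.03101|010⟩ - 0.1193|011⟩ + 0.1337|100⟩ - 0.5145|101⟩ - 0.2098|110⟩ + 0.8076|111⟩

amp(|b₁b₂…⟩) = product of the factor amplitudes for bits b₁, b₂, …; only kets whose every factor amplitude is nonzero survive.
|000⟩: (-0.1462)(-0.5373)(-0.2515) = -0.01976
|001⟩: (-0.1462)(-0.5373)(0.9679) = 0.07603
|010⟩: (-0.1462)(0.8434)(-0.2515) = 0.03101
|011⟩: (-0.1462)(0.8434)(0.9679) = -0.1193
|100⟩: (0.9893)(-0.5373)(-0.2515) = 0.1337
|101⟩: (0.9893)(-0.5373)(0.9679) = -0.5145
|110⟩: (0.9893)(0.8434)(-0.2515) = -0.2098
|111⟩: (0.9893)(0.8434)(0.9679) = 0.8076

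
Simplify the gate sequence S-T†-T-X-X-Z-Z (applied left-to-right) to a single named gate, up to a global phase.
S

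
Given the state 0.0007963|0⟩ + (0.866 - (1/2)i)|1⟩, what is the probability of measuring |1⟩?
1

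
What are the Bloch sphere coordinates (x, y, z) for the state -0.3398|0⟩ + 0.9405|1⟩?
(-0.6392, 0, -0.7691)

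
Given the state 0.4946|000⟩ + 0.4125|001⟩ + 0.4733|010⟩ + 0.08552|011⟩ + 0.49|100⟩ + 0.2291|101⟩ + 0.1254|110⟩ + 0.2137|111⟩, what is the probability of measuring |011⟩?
0.007314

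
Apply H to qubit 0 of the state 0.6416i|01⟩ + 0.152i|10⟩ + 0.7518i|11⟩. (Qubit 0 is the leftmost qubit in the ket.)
0.1075i|00⟩ + 0.9853i|01⟩ - 0.1075i|10⟩ - 0.07792i|11⟩

H on qubit 0 mixes each pair of kets that differ only in qubit 0: amplitudes (a, b) of (|…0…⟩, |…1…⟩) become ((a + b)/√2, (a − b)/√2). Kets absent from the input have amplitude 0.
(|00⟩, |10⟩): (a, b) = (0, 0.152i) → (0.1075i, -0.1075i)
(|01⟩, |11⟩): (a, b) = (0.6416i, 0.7518i) → (0.9853i, -0.07792i)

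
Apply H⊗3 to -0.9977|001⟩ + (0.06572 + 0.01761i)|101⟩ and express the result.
(-0.3295 + 0.006226i)|000⟩ + (0.3295 - 0.006226i)|001⟩ + (-0.3295 + 0.006226i)|010⟩ + (0.3295 - 0.006226i)|011⟩ + (-0.376 - 0.006226i)|100⟩ + (0.376 + 0.006226i)|101⟩ + (-0.376 - 0.006226i)|110⟩ + (0.376 + 0.006226i)|111⟩

H⊗3 gives amp(|y⟩) = (1/2√2) Σ_x (−1)^(x·y) amp(|x⟩), where x·y is the number of positions in which both x and y have a 1.
|000⟩: (-0.9977 + (0.06572 + 0.01761i))/(2√2) = (-0.3295 + 0.006226i)
|001⟩: (0.9977 - (0.06572 + 0.01761i))/(2√2) = (0.3295 - 0.006226i)
|010⟩: (-0.9977 + (0.06572 + 0.01761i))/(2√2) = (-0.3295 + 0.006226i)
|011⟩: (0.9977 - (0.06572 + 0.01761i))/(2√2) = (0.3295 - 0.006226i)
|100⟩: (-0.9977 - (0.06572 + 0.01761i))/(2√2) = (-0.376 - 0.006226i)
|101⟩: (0.9977 + (0.06572 + 0.01761i))/(2√2) = (0.376 + 0.006226i)
|110⟩: (-0.9977 - (0.06572 + 0.01761i))/(2√2) = (-0.376 - 0.006226i)
|111⟩: (0.9977 + (0.06572 + 0.01761i))/(2√2) = (0.376 + 0.006226i)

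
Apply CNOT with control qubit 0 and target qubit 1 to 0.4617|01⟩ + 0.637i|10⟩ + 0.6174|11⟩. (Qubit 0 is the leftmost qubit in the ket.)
0.4617|01⟩ + 0.6174|10⟩ + 0.637i|11⟩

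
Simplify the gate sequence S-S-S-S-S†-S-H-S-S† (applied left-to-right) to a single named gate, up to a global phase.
H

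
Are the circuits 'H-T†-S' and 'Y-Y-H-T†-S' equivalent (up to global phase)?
Yes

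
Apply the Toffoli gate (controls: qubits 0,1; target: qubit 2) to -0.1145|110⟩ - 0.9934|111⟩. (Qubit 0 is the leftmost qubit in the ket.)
-0.9934|110⟩ - 0.1145|111⟩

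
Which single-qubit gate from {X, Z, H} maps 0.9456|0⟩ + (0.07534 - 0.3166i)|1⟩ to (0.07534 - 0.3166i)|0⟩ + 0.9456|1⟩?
X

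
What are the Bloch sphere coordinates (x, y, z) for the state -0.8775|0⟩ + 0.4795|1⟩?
(-0.8415, 0, 0.5401)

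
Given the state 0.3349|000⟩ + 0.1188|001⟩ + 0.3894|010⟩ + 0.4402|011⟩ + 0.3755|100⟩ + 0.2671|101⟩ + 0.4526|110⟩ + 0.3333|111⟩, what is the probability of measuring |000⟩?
0.1122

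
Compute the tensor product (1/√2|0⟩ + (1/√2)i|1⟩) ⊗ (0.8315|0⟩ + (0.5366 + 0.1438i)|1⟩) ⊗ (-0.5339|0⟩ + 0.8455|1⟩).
-0.3139|000⟩ + 0.4971|001⟩ + (-0.2026 - 0.05429i)|010⟩ + (0.3208 + 0.08597i)|011⟩ - 0.3139i|100⟩ + 0.4971i|101⟩ + (0.05429 - 0.2026i)|110⟩ + (-0.08597 + 0.3208i)|111⟩

amp(|b₁b₂…⟩) = product of the factor amplitudes for bits b₁, b₂, …; only kets whose every factor amplitude is nonzero survive.
|000⟩: (1/√2)(0.8315)(-0.5339) = -0.3139
|001⟩: (1/√2)(0.8315)(0.8455) = 0.4971
|010⟩: (1/√2)(0.5366 + 0.1438i)(-0.5339) = (-0.2026 - 0.05429i)
|011⟩: (1/√2)(0.5366 + 0.1438i)(0.8455) = (0.3208 + 0.08597i)
|100⟩: ((1/√2)i)(0.8315)(-0.5339) = -0.3139i
|101⟩: ((1/√2)i)(0.8315)(0.8455) = 0.4971i
|110⟩: ((1/√2)i)(0.5366 + 0.1438i)(-0.5339) = (0.05429 - 0.2026i)
|111⟩: ((1/√2)i)(0.5366 + 0.1438i)(0.8455) = (-0.08597 + 0.3208i)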